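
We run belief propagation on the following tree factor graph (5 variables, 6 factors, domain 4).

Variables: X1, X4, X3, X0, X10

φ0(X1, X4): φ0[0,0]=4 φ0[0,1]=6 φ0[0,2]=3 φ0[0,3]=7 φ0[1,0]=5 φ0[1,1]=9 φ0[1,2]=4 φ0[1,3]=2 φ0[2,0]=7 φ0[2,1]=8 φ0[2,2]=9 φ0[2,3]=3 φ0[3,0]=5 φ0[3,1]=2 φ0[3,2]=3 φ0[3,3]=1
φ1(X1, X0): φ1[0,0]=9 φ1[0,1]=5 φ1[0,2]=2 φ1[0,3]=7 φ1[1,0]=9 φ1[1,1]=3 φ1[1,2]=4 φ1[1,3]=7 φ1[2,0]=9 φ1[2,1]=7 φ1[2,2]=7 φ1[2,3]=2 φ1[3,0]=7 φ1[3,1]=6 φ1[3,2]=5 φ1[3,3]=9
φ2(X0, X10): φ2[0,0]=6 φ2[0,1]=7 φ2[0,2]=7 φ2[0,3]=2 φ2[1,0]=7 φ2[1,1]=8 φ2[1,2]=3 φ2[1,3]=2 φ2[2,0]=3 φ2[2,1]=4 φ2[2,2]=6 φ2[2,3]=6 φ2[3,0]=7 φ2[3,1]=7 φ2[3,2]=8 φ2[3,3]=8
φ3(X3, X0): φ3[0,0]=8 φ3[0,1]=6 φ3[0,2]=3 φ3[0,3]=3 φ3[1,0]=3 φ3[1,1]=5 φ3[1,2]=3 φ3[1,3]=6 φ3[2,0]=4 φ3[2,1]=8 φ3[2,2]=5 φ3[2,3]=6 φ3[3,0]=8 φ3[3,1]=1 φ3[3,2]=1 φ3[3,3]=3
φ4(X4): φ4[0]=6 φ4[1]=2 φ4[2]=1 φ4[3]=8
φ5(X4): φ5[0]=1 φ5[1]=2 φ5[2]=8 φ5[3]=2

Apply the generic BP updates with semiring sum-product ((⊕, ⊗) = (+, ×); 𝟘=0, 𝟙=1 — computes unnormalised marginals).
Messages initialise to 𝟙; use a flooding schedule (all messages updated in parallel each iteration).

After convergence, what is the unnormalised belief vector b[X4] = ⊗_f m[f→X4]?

init: all messages = 𝟙 over 4 values
r1 m[φ0→X1] = [20, 20, 27, 11]
r1 m[φ0→X4] = [21, 25, 19, 13]
r1 m[φ1→X1] = [23, 23, 25, 27]
r1 m[φ1→X0] = [34, 21, 18, 25]
r1 m[φ2→X0] = [22, 20, 19, 30]
r1 m[φ2→X10] = [23, 26, 24, 18]
r1 m[φ3→X3] = [20, 17, 23, 13]
r1 m[φ3→X0] = [23, 20, 12, 18]
r1 m[φ4→X4] = [6, 2, 1, 8]
r1 m[φ5→X4] = [1, 2, 8, 2]
r1 m[X1→φ0] = [1, 1, 1, 1]
r1 m[X1→φ1] = [1, 1, 1, 1]
r1 m[X4→φ0] = [1, 1, 1, 1]
r1 m[X4→φ4] = [1, 1, 1, 1]
r1 m[X4→φ5] = [1, 1, 1, 1]
r1 m[X3→φ3] = [1, 1, 1, 1]
r1 m[X0→φ1] = [1, 1, 1, 1]
r1 m[X0→φ2] = [1, 1, 1, 1]
r1 m[X0→φ3] = [1, 1, 1, 1]
r1 m[X10→φ2] = [1, 1, 1, 1]
r2 m[φ0→X1] = [20, 20, 27, 11]
r2 m[φ0→X4] = [21, 25, 19, 13]
r2 m[φ1→X1] = [23, 23, 25, 27]
r2 m[φ1→X0] = [34, 21, 18, 25]
r2 m[φ2→X0] = [22, 20, 19, 30]
r2 m[φ2→X10] = [23, 26, 24, 18]
r2 m[φ3→X3] = [20, 17, 23, 13]
r2 m[φ3→X0] = [23, 20, 12, 18]
r2 m[φ4→X4] = [6, 2, 1, 8]
r2 m[φ5→X4] = [1, 2, 8, 2]
r2 m[X1→φ0] = [23, 23, 25, 27]
r2 m[X1→φ1] = [20, 20, 27, 11]
r2 m[X4→φ0] = [6, 4, 8, 16]
r2 m[X4→φ4] = [21, 50, 152, 26]
r2 m[X4→φ5] = [126, 50, 19, 104]
r2 m[X3→φ3] = [1, 1, 1, 1]
r2 m[X0→φ1] = [506, 400, 228, 540]
r2 m[X0→φ2] = [782, 420, 216, 450]
r2 m[X0→φ3] = [748, 420, 342, 750]
r2 m[X10→φ2] = [1, 1, 1, 1]
r3 m[φ0→X1] = [184, 130, 194, 78]
r3 m[φ0→X4] = [517, 599, 467, 309]
r3 m[φ1→X1] = [10790, 10446, 10030, 11942]
r3 m[φ1→X0] = [680, 415, 364, 433]
r3 m[φ2→X0] = [22, 20, 19, 30]
r3 m[φ2→X10] = [11430, 12848, 11630, 7300]
r3 m[φ3→X3] = [11780, 9870, 12562, 8996]
r3 m[φ3→X0] = [23, 20, 12, 18]
r3 m[φ4→X4] = [6, 2, 1, 8]
r3 m[φ5→X4] = [1, 2, 8, 2]
r3 m[X1→φ0] = [23, 23, 25, 27]
r3 m[X1→φ1] = [20, 20, 27, 11]
r3 m[X4→φ0] = [6, 4, 8, 16]
r3 m[X4→φ4] = [21, 50, 152, 26]
r3 m[X4→φ5] = [126, 50, 19, 104]
r3 m[X3→φ3] = [1, 1, 1, 1]
r3 m[X0→φ1] = [506, 400, 228, 540]
r3 m[X0→φ2] = [782, 420, 216, 450]
r3 m[X0→φ3] = [748, 420, 342, 750]
r3 m[X10→φ2] = [1, 1, 1, 1]
r4 m[φ0→X1] = [184, 130, 194, 78]
r4 m[φ0→X4] = [517, 599, 467, 309]
r4 m[φ1→X1] = [10790, 10446, 10030, 11942]
r4 m[φ1→X0] = [680, 415, 364, 433]
r4 m[φ2→X0] = [22, 20, 19, 30]
r4 m[φ2→X10] = [11430, 12848, 11630, 7300]
r4 m[φ3→X3] = [11780, 9870, 12562, 8996]
r4 m[φ3→X0] = [23, 20, 12, 18]
r4 m[φ4→X4] = [6, 2, 1, 8]
r4 m[φ5→X4] = [1, 2, 8, 2]
r4 m[X1→φ0] = [10790, 10446, 10030, 11942]
r4 m[X1→φ1] = [184, 130, 194, 78]
r4 m[X4→φ0] = [6, 4, 8, 16]
r4 m[X4→φ4] = [517, 1198, 3736, 618]
r4 m[X4→φ5] = [3102, 1198, 467, 2472]
r4 m[X3→φ3] = [1, 1, 1, 1]
r4 m[X0→φ1] = [506, 400, 228, 540]
r4 m[X0→φ2] = [15640, 8300, 4368, 7794]
r4 m[X0→φ3] = [14960, 8300, 6916, 12990]
r4 m[X10→φ2] = [1, 1, 1, 1]
r5 m[φ0→X1] = [184, 130, 194, 78]
r5 m[φ0→X4] = [225310, 262878, 200250, 138454]
r5 m[φ1→X1] = [10790, 10446, 10030, 11942]
r5 m[φ1→X0] = [5118, 3136, 2636, 3288]
r5 m[φ2→X0] = [22, 20, 19, 30]
r5 m[φ2→X10] = [219602, 247910, 222940, 136440]
r5 m[φ3→X3] = [229198, 185068, 238760, 173866]
r5 m[φ3→X0] = [23, 20, 12, 18]
r5 m[φ4→X4] = [6, 2, 1, 8]
r5 m[φ5→X4] = [1, 2, 8, 2]
r5 m[X1→φ0] = [10790, 10446, 10030, 11942]
r5 m[X1→φ1] = [184, 130, 194, 78]
r5 m[X4→φ0] = [6, 4, 8, 16]
r5 m[X4→φ4] = [517, 1198, 3736, 618]
r5 m[X4→φ5] = [3102, 1198, 467, 2472]
r5 m[X3→φ3] = [1, 1, 1, 1]
r5 m[X0→φ1] = [506, 400, 228, 540]
r5 m[X0→φ2] = [15640, 8300, 4368, 7794]
r5 m[X0→φ3] = [14960, 8300, 6916, 12990]
r5 m[X10→φ2] = [1, 1, 1, 1]
r6 m[φ0→X1] = [184, 130, 194, 78]
r6 m[φ0→X4] = [225310, 262878, 200250, 138454]
r6 m[φ1→X1] = [10790, 10446, 10030, 11942]
r6 m[φ1→X0] = [5118, 3136, 2636, 3288]
r6 m[φ2→X0] = [22, 20, 19, 30]
r6 m[φ2→X10] = [219602, 247910, 222940, 136440]
r6 m[φ3→X3] = [229198, 185068, 238760, 173866]
r6 m[φ3→X0] = [23, 20, 12, 18]
r6 m[φ4→X4] = [6, 2, 1, 8]
r6 m[φ5→X4] = [1, 2, 8, 2]
r6 m[X1→φ0] = [10790, 10446, 10030, 11942]
r6 m[X1→φ1] = [184, 130, 194, 78]
r6 m[X4→φ0] = [6, 4, 8, 16]
r6 m[X4→φ4] = [225310, 525756, 1602000, 276908]
r6 m[X4→φ5] = [1351860, 525756, 200250, 1107632]
r6 m[X3→φ3] = [1, 1, 1, 1]
r6 m[X0→φ1] = [506, 400, 228, 540]
r6 m[X0→φ2] = [117714, 62720, 31632, 59184]
r6 m[X0→φ3] = [112596, 62720, 50084, 98640]
r6 m[X10→φ2] = [1, 1, 1, 1]
r7 m[φ0→X1] = [184, 130, 194, 78]
r7 m[φ0→X4] = [225310, 262878, 200250, 138454]
r7 m[φ1→X1] = [10790, 10446, 10030, 11942]
r7 m[φ1→X0] = [5118, 3136, 2636, 3288]
r7 m[φ2→X0] = [22, 20, 19, 30]
r7 m[φ2→X10] = [1654508, 1866574, 1675422, 1024132]
r7 m[φ3→X3] = [1723260, 1393480, 1794404, 1309492]
r7 m[φ3→X0] = [23, 20, 12, 18]
r7 m[φ4→X4] = [6, 2, 1, 8]
r7 m[φ5→X4] = [1, 2, 8, 2]
r7 m[X1→φ0] = [10790, 10446, 10030, 11942]
r7 m[X1→φ1] = [184, 130, 194, 78]
r7 m[X4→φ0] = [6, 4, 8, 16]
r7 m[X4→φ4] = [225310, 525756, 1602000, 276908]
r7 m[X4→φ5] = [1351860, 525756, 200250, 1107632]
r7 m[X3→φ3] = [1, 1, 1, 1]
r7 m[X0→φ1] = [506, 400, 228, 540]
r7 m[X0→φ2] = [117714, 62720, 31632, 59184]
r7 m[X0→φ3] = [112596, 62720, 50084, 98640]
r7 m[X10→φ2] = [1, 1, 1, 1]
r8 m[φ0→X1] = [184, 130, 194, 78]
r8 m[φ0→X4] = [225310, 262878, 200250, 138454]
r8 m[φ1→X1] = [10790, 10446, 10030, 11942]
r8 m[φ1→X0] = [5118, 3136, 2636, 3288]
r8 m[φ2→X0] = [22, 20, 19, 30]
r8 m[φ2→X10] = [1654508, 1866574, 1675422, 1024132]
r8 m[φ3→X3] = [1723260, 1393480, 1794404, 1309492]
r8 m[φ3→X0] = [23, 20, 12, 18]
r8 m[φ4→X4] = [6, 2, 1, 8]
r8 m[φ5→X4] = [1, 2, 8, 2]
r8 m[X1→φ0] = [10790, 10446, 10030, 11942]
r8 m[X1→φ1] = [184, 130, 194, 78]
r8 m[X4→φ0] = [6, 4, 8, 16]
r8 m[X4→φ4] = [225310, 525756, 1602000, 276908]
r8 m[X4→φ5] = [1351860, 525756, 200250, 1107632]
r8 m[X3→φ3] = [1, 1, 1, 1]
r8 m[X0→φ1] = [506, 400, 228, 540]
r8 m[X0→φ2] = [117714, 62720, 31632, 59184]
r8 m[X0→φ3] = [112596, 62720, 50084, 98640]
r8 m[X10→φ2] = [1, 1, 1, 1]
fixed point reached at round 8
b[X4] = ⊗ incoming = [1351860, 1051512, 1602000, 2215264]

b[X4] = [1351860, 1051512, 1602000, 2215264]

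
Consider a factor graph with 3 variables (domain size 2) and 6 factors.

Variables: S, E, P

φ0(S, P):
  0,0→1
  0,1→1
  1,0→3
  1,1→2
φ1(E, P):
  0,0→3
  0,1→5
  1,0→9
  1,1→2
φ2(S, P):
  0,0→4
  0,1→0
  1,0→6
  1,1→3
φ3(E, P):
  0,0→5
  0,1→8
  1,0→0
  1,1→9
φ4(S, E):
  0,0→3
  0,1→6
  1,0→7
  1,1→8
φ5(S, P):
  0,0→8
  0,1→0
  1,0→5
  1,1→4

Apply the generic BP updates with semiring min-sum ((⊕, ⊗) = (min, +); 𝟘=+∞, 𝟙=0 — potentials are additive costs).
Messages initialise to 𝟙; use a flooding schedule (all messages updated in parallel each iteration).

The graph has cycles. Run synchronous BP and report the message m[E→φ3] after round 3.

message @ round 3 = [6, 8]

init: all messages = 𝟙 over 2 values
r1 m[φ0→S] = [1, 2]
r1 m[φ0→P] = [1, 1]
r1 m[φ1→E] = [3, 2]
r1 m[φ1→P] = [3, 2]
r1 m[φ2→S] = [0, 3]
r1 m[φ2→P] = [4, 0]
r1 m[φ3→E] = [5, 0]
r1 m[φ3→P] = [0, 8]
r1 m[φ4→S] = [3, 7]
r1 m[φ4→E] = [3, 6]
r1 m[φ5→S] = [0, 4]
r1 m[φ5→P] = [5, 0]
r1 m[S→φ0] = [0, 0]
r1 m[S→φ2] = [0, 0]
r1 m[S→φ4] = [0, 0]
r1 m[S→φ5] = [0, 0]
r1 m[E→φ1] = [0, 0]
r1 m[E→φ3] = [0, 0]
r1 m[E→φ4] = [0, 0]
r1 m[P→φ0] = [0, 0]
r1 m[P→φ1] = [0, 0]
r1 m[P→φ2] = [0, 0]
r1 m[P→φ3] = [0, 0]
r1 m[P→φ5] = [0, 0]
r2 m[φ0→S] = [1, 2]
r2 m[φ0→P] = [1, 1]
r2 m[φ1→E] = [3, 2]
r2 m[φ1→P] = [3, 2]
r2 m[φ2→S] = [0, 3]
r2 m[φ2→P] = [4, 0]
r2 m[φ3→E] = [5, 0]
r2 m[φ3→P] = [0, 8]
r2 m[φ4→S] = [3, 7]
r2 m[φ4→E] = [3, 6]
r2 m[φ5→S] = [0, 4]
r2 m[φ5→P] = [5, 0]
r2 m[S→φ0] = [3, 14]
r2 m[S→φ2] = [4, 13]
r2 m[S→φ4] = [1, 9]
r2 m[S→φ5] = [4, 12]
r2 m[E→φ1] = [8, 6]
r2 m[E→φ3] = [6, 8]
r2 m[E→φ4] = [8, 2]
r2 m[P→φ0] = [12, 10]
r2 m[P→φ1] = [10, 9]
r2 m[P→φ2] = [9, 11]
r2 m[P→φ3] = [13, 3]
r2 m[P→φ5] = [8, 11]
r3 m[φ0→S] = [11, 12]
r3 m[φ0→P] = [4, 4]
r3 m[φ1→E] = [13, 11]
r3 m[φ1→P] = [11, 8]
r3 m[φ2→S] = [11, 14]
r3 m[φ2→P] = [8, 4]
r3 m[φ3→E] = [11, 12]
r3 m[φ3→P] = [8, 14]
r3 m[φ4→S] = [8, 10]
r3 m[φ4→E] = [4, 7]
r3 m[φ5→S] = [11, 13]
r3 m[φ5→P] = [12, 4]
r3 m[S→φ0] = [3, 14]
r3 m[S→φ2] = [4, 13]
r3 m[S→φ4] = [1, 9]
r3 m[S→φ5] = [4, 12]
r3 m[E→φ1] = [8, 6]
r3 m[E→φ3] = [6, 8]
r3 m[E→φ4] = [8, 2]
r3 m[P→φ0] = [12, 10]
r3 m[P→φ1] = [10, 9]
r3 m[P→φ2] = [9, 11]
r3 m[P→φ3] = [13, 3]
r3 m[P→φ5] = [8, 11]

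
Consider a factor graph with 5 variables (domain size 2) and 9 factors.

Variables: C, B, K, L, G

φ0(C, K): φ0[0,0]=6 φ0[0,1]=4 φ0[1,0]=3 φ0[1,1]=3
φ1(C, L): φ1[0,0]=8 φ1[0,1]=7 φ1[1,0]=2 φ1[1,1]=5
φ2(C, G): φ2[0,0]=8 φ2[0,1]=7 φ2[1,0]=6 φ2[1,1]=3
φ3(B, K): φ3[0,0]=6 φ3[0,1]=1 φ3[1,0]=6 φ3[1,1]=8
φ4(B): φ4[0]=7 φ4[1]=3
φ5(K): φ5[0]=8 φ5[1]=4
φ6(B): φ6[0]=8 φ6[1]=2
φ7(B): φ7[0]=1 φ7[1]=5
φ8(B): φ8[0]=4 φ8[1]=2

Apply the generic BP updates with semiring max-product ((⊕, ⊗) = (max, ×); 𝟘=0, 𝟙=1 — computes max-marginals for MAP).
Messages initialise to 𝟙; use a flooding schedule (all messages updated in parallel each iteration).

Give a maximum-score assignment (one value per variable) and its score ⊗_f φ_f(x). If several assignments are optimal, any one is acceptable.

assignment: (C=0, B=0, K=0, L=0, G=0); score = 4128768

init: all messages = 𝟙 over 2 values
r1 m[φ0→C] = [6, 3]
r1 m[φ0→K] = [6, 4]
r1 m[φ1→C] = [8, 5]
r1 m[φ1→L] = [8, 7]
r1 m[φ2→C] = [8, 6]
r1 m[φ2→G] = [8, 7]
r1 m[φ3→B] = [6, 8]
r1 m[φ3→K] = [6, 8]
r1 m[φ4→B] = [7, 3]
r1 m[φ5→K] = [8, 4]
r1 m[φ6→B] = [8, 2]
r1 m[φ7→B] = [1, 5]
r1 m[φ8→B] = [4, 2]
r1 m[C→φ0] = [1, 1]
r1 m[C→φ1] = [1, 1]
r1 m[C→φ2] = [1, 1]
r1 m[B→φ3] = [1, 1]
r1 m[B→φ4] = [1, 1]
r1 m[B→φ6] = [1, 1]
r1 m[B→φ7] = [1, 1]
r1 m[B→φ8] = [1, 1]
r1 m[K→φ0] = [1, 1]
r1 m[K→φ3] = [1, 1]
r1 m[K→φ5] = [1, 1]
r1 m[L→φ1] = [1, 1]
r1 m[G→φ2] = [1, 1]
r2 m[φ0→C] = [6, 3]
r2 m[φ0→K] = [6, 4]
r2 m[φ1→C] = [8, 5]
r2 m[φ1→L] = [8, 7]
r2 m[φ2→C] = [8, 6]
r2 m[φ2→G] = [8, 7]
r2 m[φ3→B] = [6, 8]
r2 m[φ3→K] = [6, 8]
r2 m[φ4→B] = [7, 3]
r2 m[φ5→K] = [8, 4]
r2 m[φ6→B] = [8, 2]
r2 m[φ7→B] = [1, 5]
r2 m[φ8→B] = [4, 2]
r2 m[C→φ0] = [64, 30]
r2 m[C→φ1] = [48, 18]
r2 m[C→φ2] = [48, 15]
r2 m[B→φ3] = [224, 60]
r2 m[B→φ4] = [192, 160]
r2 m[B→φ6] = [168, 240]
r2 m[B→φ7] = [1344, 96]
r2 m[B→φ8] = [336, 240]
r2 m[K→φ0] = [48, 32]
r2 m[K→φ3] = [48, 16]
r2 m[K→φ5] = [36, 32]
r2 m[L→φ1] = [1, 1]
r2 m[G→φ2] = [1, 1]
r3 m[φ0→C] = [288, 144]
r3 m[φ0→K] = [384, 256]
r3 m[φ1→C] = [8, 5]
r3 m[φ1→L] = [384, 336]
r3 m[φ2→C] = [8, 6]
r3 m[φ2→G] = [384, 336]
r3 m[φ3→B] = [288, 288]
r3 m[φ3→K] = [1344, 480]
r3 m[φ4→B] = [7, 3]
r3 m[φ5→K] = [8, 4]
r3 m[φ6→B] = [8, 2]
r3 m[φ7→B] = [1, 5]
r3 m[φ8→B] = [4, 2]
r3 m[C→φ0] = [64, 30]
r3 m[C→φ1] = [48, 18]
r3 m[C→φ2] = [48, 15]
r3 m[B→φ3] = [224, 60]
r3 m[B→φ4] = [192, 160]
r3 m[B→φ6] = [168, 240]
r3 m[B→φ7] = [1344, 96]
r3 m[B→φ8] = [336, 240]
r3 m[K→φ0] = [48, 32]
r3 m[K→φ3] = [48, 16]
r3 m[K→φ5] = [36, 32]
r3 m[L→φ1] = [1, 1]
r3 m[G→φ2] = [1, 1]
r4 m[φ0→C] = [288, 144]
r4 m[φ0→K] = [384, 256]
r4 m[φ1→C] = [8, 5]
r4 m[φ1→L] = [384, 336]
r4 m[φ2→C] = [8, 6]
r4 m[φ2→G] = [384, 336]
r4 m[φ3→B] = [288, 288]
r4 m[φ3→K] = [1344, 480]
r4 m[φ4→B] = [7, 3]
r4 m[φ5→K] = [8, 4]
r4 m[φ6→B] = [8, 2]
r4 m[φ7→B] = [1, 5]
r4 m[φ8→B] = [4, 2]
r4 m[C→φ0] = [64, 30]
r4 m[C→φ1] = [2304, 864]
r4 m[C→φ2] = [2304, 720]
r4 m[B→φ3] = [224, 60]
r4 m[B→φ4] = [9216, 5760]
r4 m[B→φ6] = [8064, 8640]
r4 m[B→φ7] = [64512, 3456]
r4 m[B→φ8] = [16128, 8640]
r4 m[K→φ0] = [10752, 1920]
r4 m[K→φ3] = [3072, 1024]
r4 m[K→φ5] = [516096, 122880]
r4 m[L→φ1] = [1, 1]
r4 m[G→φ2] = [1, 1]
r5 m[φ0→C] = [64512, 32256]
r5 m[φ0→K] = [384, 256]
r5 m[φ1→C] = [8, 5]
r5 m[φ1→L] = [18432, 16128]
r5 m[φ2→C] = [8, 6]
r5 m[φ2→G] = [18432, 16128]
r5 m[φ3→B] = [18432, 18432]
r5 m[φ3→K] = [1344, 480]
r5 m[φ4→B] = [7, 3]
r5 m[φ5→K] = [8, 4]
r5 m[φ6→B] = [8, 2]
r5 m[φ7→B] = [1, 5]
r5 m[φ8→B] = [4, 2]
r5 m[C→φ0] = [64, 30]
r5 m[C→φ1] = [2304, 864]
r5 m[C→φ2] = [2304, 720]
r5 m[B→φ3] = [224, 60]
r5 m[B→φ4] = [9216, 5760]
r5 m[B→φ6] = [8064, 8640]
r5 m[B→φ7] = [64512, 3456]
r5 m[B→φ8] = [16128, 8640]
r5 m[K→φ0] = [10752, 1920]
r5 m[K→φ3] = [3072, 1024]
r5 m[K→φ5] = [516096, 122880]
r5 m[L→φ1] = [1, 1]
r5 m[G→φ2] = [1, 1]
r6 m[φ0→C] = [64512, 32256]
r6 m[φ0→K] = [384, 256]
r6 m[φ1→C] = [8, 5]
r6 m[φ1→L] = [18432, 16128]
r6 m[φ2→C] = [8, 6]
r6 m[φ2→G] = [18432, 16128]
r6 m[φ3→B] = [18432, 18432]
r6 m[φ3→K] = [1344, 480]
r6 m[φ4→B] = [7, 3]
r6 m[φ5→K] = [8, 4]
r6 m[φ6→B] = [8, 2]
r6 m[φ7→B] = [1, 5]
r6 m[φ8→B] = [4, 2]
r6 m[C→φ0] = [64, 30]
r6 m[C→φ1] = [516096, 193536]
r6 m[C→φ2] = [516096, 161280]
r6 m[B→φ3] = [224, 60]
r6 m[B→φ4] = [589824, 368640]
r6 m[B→φ6] = [516096, 552960]
r6 m[B→φ7] = [4128768, 221184]
r6 m[B→φ8] = [1032192, 552960]
r6 m[K→φ0] = [10752, 1920]
r6 m[K→φ3] = [3072, 1024]
r6 m[K→φ5] = [516096, 122880]
r6 m[L→φ1] = [1, 1]
r6 m[G→φ2] = [1, 1]
r7 m[φ0→C] = [64512, 32256]
r7 m[φ0→K] = [384, 256]
r7 m[φ1→C] = [8, 5]
r7 m[φ1→L] = [4128768, 3612672]
r7 m[φ2→C] = [8, 6]
r7 m[φ2→G] = [4128768, 3612672]
r7 m[φ3→B] = [18432, 18432]
r7 m[φ3→K] = [1344, 480]
r7 m[φ4→B] = [7, 3]
r7 m[φ5→K] = [8, 4]
r7 m[φ6→B] = [8, 2]
r7 m[φ7→B] = [1, 5]
r7 m[φ8→B] = [4, 2]
r7 m[C→φ0] = [64, 30]
r7 m[C→φ1] = [516096, 193536]
r7 m[C→φ2] = [516096, 161280]
r7 m[B→φ3] = [224, 60]
r7 m[B→φ4] = [589824, 368640]
r7 m[B→φ6] = [516096, 552960]
r7 m[B→φ7] = [4128768, 221184]
r7 m[B→φ8] = [1032192, 552960]
r7 m[K→φ0] = [10752, 1920]
r7 m[K→φ3] = [3072, 1024]
r7 m[K→φ5] = [516096, 122880]
r7 m[L→φ1] = [1, 1]
r7 m[G→φ2] = [1, 1]
r8 m[φ0→C] = [64512, 32256]
r8 m[φ0→K] = [384, 256]
r8 m[φ1→C] = [8, 5]
r8 m[φ1→L] = [4128768, 3612672]
r8 m[φ2→C] = [8, 6]
r8 m[φ2→G] = [4128768, 3612672]
r8 m[φ3→B] = [18432, 18432]
r8 m[φ3→K] = [1344, 480]
r8 m[φ4→B] = [7, 3]
r8 m[φ5→K] = [8, 4]
r8 m[φ6→B] = [8, 2]
r8 m[φ7→B] = [1, 5]
r8 m[φ8→B] = [4, 2]
r8 m[C→φ0] = [64, 30]
r8 m[C→φ1] = [516096, 193536]
r8 m[C→φ2] = [516096, 161280]
r8 m[B→φ3] = [224, 60]
r8 m[B→φ4] = [589824, 368640]
r8 m[B→φ6] = [516096, 552960]
r8 m[B→φ7] = [4128768, 221184]
r8 m[B→φ8] = [1032192, 552960]
r8 m[K→φ0] = [10752, 1920]
r8 m[K→φ3] = [3072, 1024]
r8 m[K→φ5] = [516096, 122880]
r8 m[L→φ1] = [1, 1]
r8 m[G→φ2] = [1, 1]
fixed point reached at round 8
traceback from C: (C=0, B=0, K=0, L=0, G=0), score=4128768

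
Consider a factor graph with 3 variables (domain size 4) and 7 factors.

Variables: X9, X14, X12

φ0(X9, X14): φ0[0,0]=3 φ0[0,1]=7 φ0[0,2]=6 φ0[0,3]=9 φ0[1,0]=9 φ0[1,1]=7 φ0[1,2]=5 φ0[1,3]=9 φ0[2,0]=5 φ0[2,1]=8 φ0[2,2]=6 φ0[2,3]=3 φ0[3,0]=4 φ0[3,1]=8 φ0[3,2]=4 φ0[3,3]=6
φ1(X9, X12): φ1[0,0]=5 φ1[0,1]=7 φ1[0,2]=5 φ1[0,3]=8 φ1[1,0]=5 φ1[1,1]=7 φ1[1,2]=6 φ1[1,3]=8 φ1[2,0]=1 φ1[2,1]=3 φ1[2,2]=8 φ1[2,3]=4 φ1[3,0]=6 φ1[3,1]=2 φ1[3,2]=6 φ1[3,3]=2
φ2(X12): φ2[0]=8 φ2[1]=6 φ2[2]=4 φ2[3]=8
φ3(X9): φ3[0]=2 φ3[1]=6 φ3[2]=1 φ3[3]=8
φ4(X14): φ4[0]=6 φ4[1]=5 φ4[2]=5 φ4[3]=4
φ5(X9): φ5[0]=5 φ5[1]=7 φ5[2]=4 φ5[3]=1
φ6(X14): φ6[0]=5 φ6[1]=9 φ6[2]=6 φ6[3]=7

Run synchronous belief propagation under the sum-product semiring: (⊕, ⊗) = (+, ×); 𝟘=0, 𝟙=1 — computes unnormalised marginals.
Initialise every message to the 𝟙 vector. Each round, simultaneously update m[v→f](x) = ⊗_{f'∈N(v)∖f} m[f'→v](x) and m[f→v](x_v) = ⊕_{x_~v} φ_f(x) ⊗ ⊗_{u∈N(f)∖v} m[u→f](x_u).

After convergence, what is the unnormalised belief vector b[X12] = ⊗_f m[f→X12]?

b[X12] = [2312640, 2222064, 1408824, 3386112]

init: all messages = 𝟙 over 4 values
r1 m[φ0→X9] = [25, 30, 22, 22]
r1 m[φ0→X14] = [21, 30, 21, 27]
r1 m[φ1→X9] = [25, 26, 16, 16]
r1 m[φ1→X12] = [17, 19, 25, 22]
r1 m[φ2→X12] = [8, 6, 4, 8]
r1 m[φ3→X9] = [2, 6, 1, 8]
r1 m[φ4→X14] = [6, 5, 5, 4]
r1 m[φ5→X9] = [5, 7, 4, 1]
r1 m[φ6→X14] = [5, 9, 6, 7]
r1 m[X9→φ0] = [1, 1, 1, 1]
r1 m[X9→φ1] = [1, 1, 1, 1]
r1 m[X9→φ3] = [1, 1, 1, 1]
r1 m[X9→φ5] = [1, 1, 1, 1]
r1 m[X14→φ0] = [1, 1, 1, 1]
r1 m[X14→φ4] = [1, 1, 1, 1]
r1 m[X14→φ6] = [1, 1, 1, 1]
r1 m[X12→φ1] = [1, 1, 1, 1]
r1 m[X12→φ2] = [1, 1, 1, 1]
r2 m[φ0→X9] = [25, 30, 22, 22]
r2 m[φ0→X14] = [21, 30, 21, 27]
r2 m[φ1→X9] = [25, 26, 16, 16]
r2 m[φ1→X12] = [17, 19, 25, 22]
r2 m[φ2→X12] = [8, 6, 4, 8]
r2 m[φ3→X9] = [2, 6, 1, 8]
r2 m[φ4→X14] = [6, 5, 5, 4]
r2 m[φ5→X9] = [5, 7, 4, 1]
r2 m[φ6→X14] = [5, 9, 6, 7]
r2 m[X9→φ0] = [250, 1092, 64, 128]
r2 m[X9→φ1] = [250, 1260, 88, 176]
r2 m[X9→φ3] = [3125, 5460, 1408, 352]
r2 m[X9→φ5] = [1250, 4680, 352, 2816]
r2 m[X14→φ0] = [30, 45, 30, 28]
r2 m[X14→φ4] = [105, 270, 126, 189]
r2 m[X14→φ6] = [126, 150, 105, 108]
r2 m[X12→φ1] = [8, 6, 4, 8]
r2 m[X12→φ2] = [17, 19, 25, 22]
r3 m[φ0→X9] = [837, 987, 774, 768]
r3 m[φ0→X14] = [11410, 10930, 7856, 13038]
r3 m[φ1→X9] = [166, 170, 90, 100]
r3 m[φ1→X12] = [8694, 11186, 10570, 12784]
r3 m[φ2→X12] = [8, 6, 4, 8]
r3 m[φ3→X9] = [2, 6, 1, 8]
r3 m[φ4→X14] = [6, 5, 5, 4]
r3 m[φ5→X9] = [5, 7, 4, 1]
r3 m[φ6→X14] = [5, 9, 6, 7]
r3 m[X9→φ0] = [250, 1092, 64, 128]
r3 m[X9→φ1] = [250, 1260, 88, 176]
r3 m[X9→φ3] = [3125, 5460, 1408, 352]
r3 m[X9→φ5] = [1250, 4680, 352, 2816]
r3 m[X14→φ0] = [30, 45, 30, 28]
r3 m[X14→φ4] = [105, 270, 126, 189]
r3 m[X14→φ6] = [126, 150, 105, 108]
r3 m[X12→φ1] = [8, 6, 4, 8]
r3 m[X12→φ2] = [17, 19, 25, 22]
r4 m[φ0→X9] = [837, 987, 774, 768]
r4 m[φ0→X14] = [11410, 10930, 7856, 13038]
r4 m[φ1→X9] = [166, 170, 90, 100]
r4 m[φ1→X12] = [8694, 11186, 10570, 12784]
r4 m[φ2→X12] = [8, 6, 4, 8]
r4 m[φ3→X9] = [2, 6, 1, 8]
r4 m[φ4→X14] = [6, 5, 5, 4]
r4 m[φ5→X9] = [5, 7, 4, 1]
r4 m[φ6→X14] = [5, 9, 6, 7]
r4 m[X9→φ0] = [1660, 7140, 360, 800]
r4 m[X9→φ1] = [8370, 41454, 3096, 6144]
r4 m[X9→φ3] = [694710, 1174530, 278640, 76800]
r4 m[X9→φ5] = [277884, 1006740, 69660, 614400]
r4 m[X14→φ0] = [30, 45, 30, 28]
r4 m[X14→φ4] = [57050, 98370, 47136, 91266]
r4 m[X14→φ6] = [68460, 54650, 39280, 52152]
r4 m[X12→φ1] = [8, 6, 4, 8]
r4 m[X12→φ2] = [8694, 11186, 10570, 12784]
r5 m[φ0→X9] = [837, 987, 774, 768]
r5 m[φ0→X14] = [74240, 70880, 51020, 85080]
r5 m[φ1→X9] = [166, 170, 90, 100]
r5 m[φ1→X12] = [289080, 370344, 352206, 423264]
r5 m[φ2→X12] = [8, 6, 4, 8]
r5 m[φ3→X9] = [2, 6, 1, 8]
r5 m[φ4→X14] = [6, 5, 5, 4]
r5 m[φ5→X9] = [5, 7, 4, 1]
r5 m[φ6→X14] = [5, 9, 6, 7]
r5 m[X9→φ0] = [1660, 7140, 360, 800]
r5 m[X9→φ1] = [8370, 41454, 3096, 6144]
r5 m[X9→φ3] = [694710, 1174530, 278640, 76800]
r5 m[X9→φ5] = [277884, 1006740, 69660, 614400]
r5 m[X14→φ0] = [30, 45, 30, 28]
r5 m[X14→φ4] = [57050, 98370, 47136, 91266]
r5 m[X14→φ6] = [68460, 54650, 39280, 52152]
r5 m[X12→φ1] = [8, 6, 4, 8]
r5 m[X12→φ2] = [8694, 11186, 10570, 12784]
r6 m[φ0→X9] = [837, 987, 774, 768]
r6 m[φ0→X14] = [74240, 70880, 51020, 85080]
r6 m[φ1→X9] = [166, 170, 90, 100]
r6 m[φ1→X12] = [289080, 370344, 352206, 423264]
r6 m[φ2→X12] = [8, 6, 4, 8]
r6 m[φ3→X9] = [2, 6, 1, 8]
r6 m[φ4→X14] = [6, 5, 5, 4]
r6 m[φ5→X9] = [5, 7, 4, 1]
r6 m[φ6→X14] = [5, 9, 6, 7]
r6 m[X9→φ0] = [1660, 7140, 360, 800]
r6 m[X9→φ1] = [8370, 41454, 3096, 6144]
r6 m[X9→φ3] = [694710, 1174530, 278640, 76800]
r6 m[X9→φ5] = [277884, 1006740, 69660, 614400]
r6 m[X14→φ0] = [30, 45, 30, 28]
r6 m[X14→φ4] = [371200, 637920, 306120, 595560]
r6 m[X14→φ6] = [445440, 354400, 255100, 340320]
r6 m[X12→φ1] = [8, 6, 4, 8]
r6 m[X12→φ2] = [289080, 370344, 352206, 423264]
r7 m[φ0→X9] = [837, 987, 774, 768]
r7 m[φ0→X14] = [74240, 70880, 51020, 85080]
r7 m[φ1→X9] = [166, 170, 90, 100]
r7 m[φ1→X12] = [289080, 370344, 352206, 423264]
r7 m[φ2→X12] = [8, 6, 4, 8]
r7 m[φ3→X9] = [2, 6, 1, 8]
r7 m[φ4→X14] = [6, 5, 5, 4]
r7 m[φ5→X9] = [5, 7, 4, 1]
r7 m[φ6→X14] = [5, 9, 6, 7]
r7 m[X9→φ0] = [1660, 7140, 360, 800]
r7 m[X9→φ1] = [8370, 41454, 3096, 6144]
r7 m[X9→φ3] = [694710, 1174530, 278640, 76800]
r7 m[X9→φ5] = [277884, 1006740, 69660, 614400]
r7 m[X14→φ0] = [30, 45, 30, 28]
r7 m[X14→φ4] = [371200, 637920, 306120, 595560]
r7 m[X14→φ6] = [445440, 354400, 255100, 340320]
r7 m[X12→φ1] = [8, 6, 4, 8]
r7 m[X12→φ2] = [289080, 370344, 352206, 423264]
fixed point reached at round 7
b[X12] = ⊗ incoming = [2312640, 2222064, 1408824, 3386112]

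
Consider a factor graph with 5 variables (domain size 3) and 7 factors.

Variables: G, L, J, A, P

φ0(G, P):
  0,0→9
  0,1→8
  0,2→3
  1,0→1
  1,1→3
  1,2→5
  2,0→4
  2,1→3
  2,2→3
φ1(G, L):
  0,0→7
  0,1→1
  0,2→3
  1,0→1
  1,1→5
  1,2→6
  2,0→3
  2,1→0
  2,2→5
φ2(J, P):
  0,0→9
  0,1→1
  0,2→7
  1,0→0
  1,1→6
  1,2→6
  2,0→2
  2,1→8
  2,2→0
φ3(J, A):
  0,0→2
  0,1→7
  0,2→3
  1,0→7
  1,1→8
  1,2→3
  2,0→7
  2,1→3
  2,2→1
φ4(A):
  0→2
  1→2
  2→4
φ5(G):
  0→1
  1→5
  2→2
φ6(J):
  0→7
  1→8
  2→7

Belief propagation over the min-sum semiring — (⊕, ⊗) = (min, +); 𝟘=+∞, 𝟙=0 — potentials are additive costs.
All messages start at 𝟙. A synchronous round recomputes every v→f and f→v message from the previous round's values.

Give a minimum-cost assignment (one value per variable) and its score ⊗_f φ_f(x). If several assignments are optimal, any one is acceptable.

init: all messages = 𝟙 over 3 values
r1 m[φ0→G] = [3, 1, 3]
r1 m[φ0→P] = [1, 3, 3]
r1 m[φ1→G] = [1, 1, 0]
r1 m[φ1→L] = [1, 0, 3]
r1 m[φ2→J] = [1, 0, 0]
r1 m[φ2→P] = [0, 1, 0]
r1 m[φ3→J] = [2, 3, 1]
r1 m[φ3→A] = [2, 3, 1]
r1 m[φ4→A] = [2, 2, 4]
r1 m[φ5→G] = [1, 5, 2]
r1 m[φ6→J] = [7, 8, 7]
r1 m[G→φ0] = [0, 0, 0]
r1 m[G→φ1] = [0, 0, 0]
r1 m[G→φ5] = [0, 0, 0]
r1 m[L→φ1] = [0, 0, 0]
r1 m[J→φ2] = [0, 0, 0]
r1 m[J→φ3] = [0, 0, 0]
r1 m[J→φ6] = [0, 0, 0]
r1 m[A→φ3] = [0, 0, 0]
r1 m[A→φ4] = [0, 0, 0]
r1 m[P→φ0] = [0, 0, 0]
r1 m[P→φ2] = [0, 0, 0]
r2 m[φ0→G] = [3, 1, 3]
r2 m[φ0→P] = [1, 3, 3]
r2 m[φ1→G] = [1, 1, 0]
r2 m[φ1→L] = [1, 0, 3]
r2 m[φ2→J] = [1, 0, 0]
r2 m[φ2→P] = [0, 1, 0]
r2 m[φ3→J] = [2, 3, 1]
r2 m[φ3→A] = [2, 3, 1]
r2 m[φ4→A] = [2, 2, 4]
r2 m[φ5→G] = [1, 5, 2]
r2 m[φ6→J] = [7, 8, 7]
r2 m[G→φ0] = [2, 6, 2]
r2 m[G→φ1] = [4, 6, 5]
r2 m[G→φ5] = [4, 2, 3]
r2 m[L→φ1] = [0, 0, 0]
r2 m[J→φ2] = [9, 11, 8]
r2 m[J→φ3] = [8, 8, 7]
r2 m[J→φ6] = [3, 3, 1]
r2 m[A→φ3] = [2, 2, 4]
r2 m[A→φ4] = [2, 3, 1]
r2 m[P→φ0] = [0, 1, 0]
r2 m[P→φ2] = [1, 3, 3]
r3 m[φ0→G] = [3, 1, 3]
r3 m[φ0→P] = [6, 5, 5]
r3 m[φ1→G] = [1, 1, 0]
r3 m[φ1→L] = [7, 5, 7]
r3 m[φ2→J] = [4, 1, 3]
r3 m[φ2→P] = [10, 10, 8]
r3 m[φ3→J] = [4, 7, 5]
r3 m[φ3→A] = [10, 10, 8]
r3 m[φ4→A] = [2, 2, 4]
r3 m[φ5→G] = [1, 5, 2]
r3 m[φ6→J] = [7, 8, 7]
r3 m[G→φ0] = [2, 6, 2]
r3 m[G→φ1] = [4, 6, 5]
r3 m[G→φ5] = [4, 2, 3]
r3 m[L→φ1] = [0, 0, 0]
r3 m[J→φ2] = [9, 11, 8]
r3 m[J→φ3] = [8, 8, 7]
r3 m[J→φ6] = [3, 3, 1]
r3 m[A→φ3] = [2, 2, 4]
r3 m[A→φ4] = [2, 3, 1]
r3 m[P→φ0] = [0, 1, 0]
r3 m[P→φ2] = [1, 3, 3]
r4 m[φ0→G] = [3, 1, 3]
r4 m[φ0→P] = [6, 5, 5]
r4 m[φ1→G] = [1, 1, 0]
r4 m[φ1→L] = [7, 5, 7]
r4 m[φ2→J] = [4, 1, 3]
r4 m[φ2→P] = [10, 10, 8]
r4 m[φ3→J] = [4, 7, 5]
r4 m[φ3→A] = [10, 10, 8]
r4 m[φ4→A] = [2, 2, 4]
r4 m[φ5→G] = [1, 5, 2]
r4 m[φ6→J] = [7, 8, 7]
r4 m[G→φ0] = [2, 6, 2]
r4 m[G→φ1] = [4, 6, 5]
r4 m[G→φ5] = [4, 2, 3]
r4 m[L→φ1] = [0, 0, 0]
r4 m[J→φ2] = [11, 15, 12]
r4 m[J→φ3] = [11, 9, 10]
r4 m[J→φ6] = [8, 8, 8]
r4 m[A→φ3] = [2, 2, 4]
r4 m[A→φ4] = [10, 10, 8]
r4 m[P→φ0] = [10, 10, 8]
r4 m[P→φ2] = [6, 5, 5]
r5 m[φ0→G] = [11, 11, 11]
r5 m[φ0→P] = [6, 5, 5]
r5 m[φ1→G] = [1, 1, 0]
r5 m[φ1→L] = [7, 5, 7]
r5 m[φ2→J] = [6, 6, 5]
r5 m[φ2→P] = [14, 12, 12]
r5 m[φ3→J] = [4, 7, 5]
r5 m[φ3→A] = [13, 13, 11]
r5 m[φ4→A] = [2, 2, 4]
r5 m[φ5→G] = [1, 5, 2]
r5 m[φ6→J] = [7, 8, 7]
r5 m[G→φ0] = [2, 6, 2]
r5 m[G→φ1] = [4, 6, 5]
r5 m[G→φ5] = [4, 2, 3]
r5 m[L→φ1] = [0, 0, 0]
r5 m[J→φ2] = [11, 15, 12]
r5 m[J→φ3] = [11, 9, 10]
r5 m[J→φ6] = [8, 8, 8]
r5 m[A→φ3] = [2, 2, 4]
r5 m[A→φ4] = [10, 10, 8]
r5 m[P→φ0] = [10, 10, 8]
r5 m[P→φ2] = [6, 5, 5]
r6 m[φ0→G] = [11, 11, 11]
r6 m[φ0→P] = [6, 5, 5]
r6 m[φ1→G] = [1, 1, 0]
r6 m[φ1→L] = [7, 5, 7]
r6 m[φ2→J] = [6, 6, 5]
r6 m[φ2→P] = [14, 12, 12]
r6 m[φ3→J] = [4, 7, 5]
r6 m[φ3→A] = [13, 13, 11]
r6 m[φ4→A] = [2, 2, 4]
r6 m[φ5→G] = [1, 5, 2]
r6 m[φ6→J] = [7, 8, 7]
r6 m[G→φ0] = [2, 6, 2]
r6 m[G→φ1] = [12, 16, 13]
r6 m[G→φ5] = [12, 12, 11]
r6 m[L→φ1] = [0, 0, 0]
r6 m[J→φ2] = [11, 15, 12]
r6 m[J→φ3] = [13, 14, 12]
r6 m[J→φ6] = [10, 13, 10]
r6 m[A→φ3] = [2, 2, 4]
r6 m[A→φ4] = [13, 13, 11]
r6 m[P→φ0] = [14, 12, 12]
r6 m[P→φ2] = [6, 5, 5]
r7 m[φ0→G] = [15, 15, 15]
r7 m[φ0→P] = [6, 5, 5]
r7 m[φ1→G] = [1, 1, 0]
r7 m[φ1→L] = [16, 13, 15]
r7 m[φ2→J] = [6, 6, 5]
r7 m[φ2→P] = [14, 12, 12]
r7 m[φ3→J] = [4, 7, 5]
r7 m[φ3→A] = [15, 15, 13]
r7 m[φ4→A] = [2, 2, 4]
r7 m[φ5→G] = [1, 5, 2]
r7 m[φ6→J] = [7, 8, 7]
r7 m[G→φ0] = [2, 6, 2]
r7 m[G→φ1] = [12, 16, 13]
r7 m[G→φ5] = [12, 12, 11]
r7 m[L→φ1] = [0, 0, 0]
r7 m[J→φ2] = [11, 15, 12]
r7 m[J→φ3] = [13, 14, 12]
r7 m[J→φ6] = [10, 13, 10]
r7 m[A→φ3] = [2, 2, 4]
r7 m[A→φ4] = [13, 13, 11]
r7 m[P→φ0] = [14, 12, 12]
r7 m[P→φ2] = [6, 5, 5]
r8 m[φ0→G] = [15, 15, 15]
r8 m[φ0→P] = [6, 5, 5]
r8 m[φ1→G] = [1, 1, 0]
r8 m[φ1→L] = [16, 13, 15]
r8 m[φ2→J] = [6, 6, 5]
r8 m[φ2→P] = [14, 12, 12]
r8 m[φ3→J] = [4, 7, 5]
r8 m[φ3→A] = [15, 15, 13]
r8 m[φ4→A] = [2, 2, 4]
r8 m[φ5→G] = [1, 5, 2]
r8 m[φ6→J] = [7, 8, 7]
r8 m[G→φ0] = [2, 6, 2]
r8 m[G→φ1] = [16, 20, 17]
r8 m[G→φ5] = [16, 16, 15]
r8 m[L→φ1] = [0, 0, 0]
r8 m[J→φ2] = [11, 15, 12]
r8 m[J→φ3] = [13, 14, 12]
r8 m[J→φ6] = [10, 13, 10]
r8 m[A→φ3] = [2, 2, 4]
r8 m[A→φ4] = [15, 15, 13]
r8 m[P→φ0] = [14, 12, 12]
r8 m[P→φ2] = [6, 5, 5]
r9 m[φ0→G] = [15, 15, 15]
r9 m[φ0→P] = [6, 5, 5]
r9 m[φ1→G] = [1, 1, 0]
r9 m[φ1→L] = [20, 17, 19]
r9 m[φ2→J] = [6, 6, 5]
r9 m[φ2→P] = [14, 12, 12]
r9 m[φ3→J] = [4, 7, 5]
r9 m[φ3→A] = [15, 15, 13]
r9 m[φ4→A] = [2, 2, 4]
r9 m[φ5→G] = [1, 5, 2]
r9 m[φ6→J] = [7, 8, 7]
r9 m[G→φ0] = [2, 6, 2]
r9 m[G→φ1] = [16, 20, 17]
r9 m[G→φ5] = [16, 16, 15]
r9 m[L→φ1] = [0, 0, 0]
r9 m[J→φ2] = [11, 15, 12]
r9 m[J→φ3] = [13, 14, 12]
r9 m[J→φ6] = [10, 13, 10]
r9 m[A→φ3] = [2, 2, 4]
r9 m[A→φ4] = [15, 15, 13]
r9 m[P→φ0] = [14, 12, 12]
r9 m[P→φ2] = [6, 5, 5]
r10 m[φ0→G] = [15, 15, 15]
r10 m[φ0→P] = [6, 5, 5]
r10 m[φ1→G] = [1, 1, 0]
r10 m[φ1→L] = [20, 17, 19]
r10 m[φ2→J] = [6, 6, 5]
r10 m[φ2→P] = [14, 12, 12]
r10 m[φ3→J] = [4, 7, 5]
r10 m[φ3→A] = [15, 15, 13]
r10 m[φ4→A] = [2, 2, 4]
r10 m[φ5→G] = [1, 5, 2]
r10 m[φ6→J] = [7, 8, 7]
r10 m[G→φ0] = [2, 6, 2]
r10 m[G→φ1] = [16, 20, 17]
r10 m[G→φ5] = [16, 16, 15]
r10 m[L→φ1] = [0, 0, 0]
r10 m[J→φ2] = [11, 15, 12]
r10 m[J→φ3] = [13, 14, 12]
r10 m[J→φ6] = [10, 13, 10]
r10 m[A→φ3] = [2, 2, 4]
r10 m[A→φ4] = [15, 15, 13]
r10 m[P→φ0] = [14, 12, 12]
r10 m[P→φ2] = [6, 5, 5]
fixed point reached at round 10
traceback from G: (G=0, L=1, J=2, A=1, P=2), score=17

assignment: (G=0, L=1, J=2, A=1, P=2); score = 17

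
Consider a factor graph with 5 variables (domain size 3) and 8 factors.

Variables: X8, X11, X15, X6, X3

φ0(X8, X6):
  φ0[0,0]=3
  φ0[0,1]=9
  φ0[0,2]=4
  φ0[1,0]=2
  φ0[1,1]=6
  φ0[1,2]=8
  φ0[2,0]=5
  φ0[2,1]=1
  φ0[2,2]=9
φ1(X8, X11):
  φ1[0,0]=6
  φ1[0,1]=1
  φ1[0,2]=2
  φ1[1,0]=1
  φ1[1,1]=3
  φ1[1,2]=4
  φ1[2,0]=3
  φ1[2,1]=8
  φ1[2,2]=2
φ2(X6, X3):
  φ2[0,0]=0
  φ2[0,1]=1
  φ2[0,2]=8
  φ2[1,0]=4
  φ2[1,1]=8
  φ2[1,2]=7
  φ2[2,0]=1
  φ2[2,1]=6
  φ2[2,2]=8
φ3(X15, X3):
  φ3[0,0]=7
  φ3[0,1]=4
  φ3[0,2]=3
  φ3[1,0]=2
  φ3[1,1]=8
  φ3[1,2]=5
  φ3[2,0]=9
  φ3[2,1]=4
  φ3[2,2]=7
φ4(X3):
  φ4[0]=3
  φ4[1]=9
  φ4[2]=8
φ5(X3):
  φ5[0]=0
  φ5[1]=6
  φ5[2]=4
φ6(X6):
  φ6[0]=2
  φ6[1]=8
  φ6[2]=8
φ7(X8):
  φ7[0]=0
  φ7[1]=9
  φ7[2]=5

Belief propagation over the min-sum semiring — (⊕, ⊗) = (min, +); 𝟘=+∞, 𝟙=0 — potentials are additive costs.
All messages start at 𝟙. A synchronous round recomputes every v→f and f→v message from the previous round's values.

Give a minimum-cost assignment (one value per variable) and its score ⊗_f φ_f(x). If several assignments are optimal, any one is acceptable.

init: all messages = 𝟙 over 3 values
r1 m[φ0→X8] = [3, 2, 1]
r1 m[φ0→X6] = [2, 1, 4]
r1 m[φ1→X8] = [1, 1, 2]
r1 m[φ1→X11] = [1, 1, 2]
r1 m[φ2→X6] = [0, 4, 1]
r1 m[φ2→X3] = [0, 1, 7]
r1 m[φ3→X15] = [3, 2, 4]
r1 m[φ3→X3] = [2, 4, 3]
r1 m[φ4→X3] = [3, 9, 8]
r1 m[φ5→X3] = [0, 6, 4]
r1 m[φ6→X6] = [2, 8, 8]
r1 m[φ7→X8] = [0, 9, 5]
r1 m[X8→φ0] = [0, 0, 0]
r1 m[X8→φ1] = [0, 0, 0]
r1 m[X8→φ7] = [0, 0, 0]
r1 m[X11→φ1] = [0, 0, 0]
r1 m[X15→φ3] = [0, 0, 0]
r1 m[X6→φ0] = [0, 0, 0]
r1 m[X6→φ2] = [0, 0, 0]
r1 m[X6→φ6] = [0, 0, 0]
r1 m[X3→φ2] = [0, 0, 0]
r1 m[X3→φ3] = [0, 0, 0]
r1 m[X3→φ4] = [0, 0, 0]
r1 m[X3→φ5] = [0, 0, 0]
r2 m[φ0→X8] = [3, 2, 1]
r2 m[φ0→X6] = [2, 1, 4]
r2 m[φ1→X8] = [1, 1, 2]
r2 m[φ1→X11] = [1, 1, 2]
r2 m[φ2→X6] = [0, 4, 1]
r2 m[φ2→X3] = [0, 1, 7]
r2 m[φ3→X15] = [3, 2, 4]
r2 m[φ3→X3] = [2, 4, 3]
r2 m[φ4→X3] = [3, 9, 8]
r2 m[φ5→X3] = [0, 6, 4]
r2 m[φ6→X6] = [2, 8, 8]
r2 m[φ7→X8] = [0, 9, 5]
r2 m[X8→φ0] = [1, 10, 7]
r2 m[X8→φ1] = [3, 11, 6]
r2 m[X8→φ7] = [4, 3, 3]
r2 m[X11→φ1] = [0, 0, 0]
r2 m[X15→φ3] = [0, 0, 0]
r2 m[X6→φ0] = [2, 12, 9]
r2 m[X6→φ2] = [4, 9, 12]
r2 m[X6→φ6] = [2, 5, 5]
r2 m[X3→φ2] = [5, 19, 15]
r2 m[X3→φ3] = [3, 16, 19]
r2 m[X3→φ4] = [2, 11, 14]
r2 m[X3→φ5] = [5, 14, 18]
r3 m[φ0→X8] = [5, 4, 7]
r3 m[φ0→X6] = [4, 8, 5]
r3 m[φ1→X8] = [1, 1, 2]
r3 m[φ1→X11] = [9, 4, 5]
r3 m[φ2→X6] = [5, 9, 6]
r3 m[φ2→X3] = [4, 5, 12]
r3 m[φ3→X15] = [10, 5, 12]
r3 m[φ3→X3] = [2, 4, 3]
r3 m[φ4→X3] = [3, 9, 8]
r3 m[φ5→X3] = [0, 6, 4]
r3 m[φ6→X6] = [2, 8, 8]
r3 m[φ7→X8] = [0, 9, 5]
r3 m[X8→φ0] = [1, 10, 7]
r3 m[X8→φ1] = [3, 11, 6]
r3 m[X8→φ7] = [4, 3, 3]
r3 m[X11→φ1] = [0, 0, 0]
r3 m[X15→φ3] = [0, 0, 0]
r3 m[X6→φ0] = [2, 12, 9]
r3 m[X6→φ2] = [4, 9, 12]
r3 m[X6→φ6] = [2, 5, 5]
r3 m[X3→φ2] = [5, 19, 15]
r3 m[X3→φ3] = [3, 16, 19]
r3 m[X3→φ4] = [2, 11, 14]
r3 m[X3→φ5] = [5, 14, 18]
r4 m[φ0→X8] = [5, 4, 7]
r4 m[φ0→X6] = [4, 8, 5]
r4 m[φ1→X8] = [1, 1, 2]
r4 m[φ1→X11] = [9, 4, 5]
r4 m[φ2→X6] = [5, 9, 6]
r4 m[φ2→X3] = [4, 5, 12]
r4 m[φ3→X15] = [10, 5, 12]
r4 m[φ3→X3] = [2, 4, 3]
r4 m[φ4→X3] = [3, 9, 8]
r4 m[φ5→X3] = [0, 6, 4]
r4 m[φ6→X6] = [2, 8, 8]
r4 m[φ7→X8] = [0, 9, 5]
r4 m[X8→φ0] = [1, 10, 7]
r4 m[X8→φ1] = [5, 13, 12]
r4 m[X8→φ7] = [6, 5, 9]
r4 m[X11→φ1] = [0, 0, 0]
r4 m[X15→φ3] = [0, 0, 0]
r4 m[X6→φ0] = [7, 17, 14]
r4 m[X6→φ2] = [6, 16, 13]
r4 m[X6→φ6] = [9, 17, 11]
r4 m[X3→φ2] = [5, 19, 15]
r4 m[X3→φ3] = [7, 20, 24]
r4 m[X3→φ4] = [6, 15, 19]
r4 m[X3→φ5] = [9, 18, 23]
r5 m[φ0→X8] = [10, 9, 12]
r5 m[φ0→X6] = [4, 8, 5]
r5 m[φ1→X8] = [1, 1, 2]
r5 m[φ1→X11] = [11, 6, 7]
r5 m[φ2→X6] = [5, 9, 6]
r5 m[φ2→X3] = [6, 7, 14]
r5 m[φ3→X15] = [14, 9, 16]
r5 m[φ3→X3] = [2, 4, 3]
r5 m[φ4→X3] = [3, 9, 8]
r5 m[φ5→X3] = [0, 6, 4]
r5 m[φ6→X6] = [2, 8, 8]
r5 m[φ7→X8] = [0, 9, 5]
r5 m[X8→φ0] = [1, 10, 7]
r5 m[X8→φ1] = [5, 13, 12]
r5 m[X8→φ7] = [6, 5, 9]
r5 m[X11→φ1] = [0, 0, 0]
r5 m[X15→φ3] = [0, 0, 0]
r5 m[X6→φ0] = [7, 17, 14]
r5 m[X6→φ2] = [6, 16, 13]
r5 m[X6→φ6] = [9, 17, 11]
r5 m[X3→φ2] = [5, 19, 15]
r5 m[X3→φ3] = [7, 20, 24]
r5 m[X3→φ4] = [6, 15, 19]
r5 m[X3→φ5] = [9, 18, 23]
r6 m[φ0→X8] = [10, 9, 12]
r6 m[φ0→X6] = [4, 8, 5]
r6 m[φ1→X8] = [1, 1, 2]
r6 m[φ1→X11] = [11, 6, 7]
r6 m[φ2→X6] = [5, 9, 6]
r6 m[φ2→X3] = [6, 7, 14]
r6 m[φ3→X15] = [14, 9, 16]
r6 m[φ3→X3] = [2, 4, 3]
r6 m[φ4→X3] = [3, 9, 8]
r6 m[φ5→X3] = [0, 6, 4]
r6 m[φ6→X6] = [2, 8, 8]
r6 m[φ7→X8] = [0, 9, 5]
r6 m[X8→φ0] = [1, 10, 7]
r6 m[X8→φ1] = [10, 18, 17]
r6 m[X8→φ7] = [11, 10, 14]
r6 m[X11→φ1] = [0, 0, 0]
r6 m[X15→φ3] = [0, 0, 0]
r6 m[X6→φ0] = [7, 17, 14]
r6 m[X6→φ2] = [6, 16, 13]
r6 m[X6→φ6] = [9, 17, 11]
r6 m[X3→φ2] = [5, 19, 15]
r6 m[X3→φ3] = [9, 22, 26]
r6 m[X3→φ4] = [8, 17, 21]
r6 m[X3→φ5] = [11, 20, 25]
r7 m[φ0→X8] = [10, 9, 12]
r7 m[φ0→X6] = [4, 8, 5]
r7 m[φ1→X8] = [1, 1, 2]
r7 m[φ1→X11] = [16, 11, 12]
r7 m[φ2→X6] = [5, 9, 6]
r7 m[φ2→X3] = [6, 7, 14]
r7 m[φ3→X15] = [16, 11, 18]
r7 m[φ3→X3] = [2, 4, 3]
r7 m[φ4→X3] = [3, 9, 8]
r7 m[φ5→X3] = [0, 6, 4]
r7 m[φ6→X6] = [2, 8, 8]
r7 m[φ7→X8] = [0, 9, 5]
r7 m[X8→φ0] = [1, 10, 7]
r7 m[X8→φ1] = [10, 18, 17]
r7 m[X8→φ7] = [11, 10, 14]
r7 m[X11→φ1] = [0, 0, 0]
r7 m[X15→φ3] = [0, 0, 0]
r7 m[X6→φ0] = [7, 17, 14]
r7 m[X6→φ2] = [6, 16, 13]
r7 m[X6→φ6] = [9, 17, 11]
r7 m[X3→φ2] = [5, 19, 15]
r7 m[X3→φ3] = [9, 22, 26]
r7 m[X3→φ4] = [8, 17, 21]
r7 m[X3→φ5] = [11, 20, 25]
r8 m[φ0→X8] = [10, 9, 12]
r8 m[φ0→X6] = [4, 8, 5]
r8 m[φ1→X8] = [1, 1, 2]
r8 m[φ1→X11] = [16, 11, 12]
r8 m[φ2→X6] = [5, 9, 6]
r8 m[φ2→X3] = [6, 7, 14]
r8 m[φ3→X15] = [16, 11, 18]
r8 m[φ3→X3] = [2, 4, 3]
r8 m[φ4→X3] = [3, 9, 8]
r8 m[φ5→X3] = [0, 6, 4]
r8 m[φ6→X6] = [2, 8, 8]
r8 m[φ7→X8] = [0, 9, 5]
r8 m[X8→φ0] = [1, 10, 7]
r8 m[X8→φ1] = [10, 18, 17]
r8 m[X8→φ7] = [11, 10, 14]
r8 m[X11→φ1] = [0, 0, 0]
r8 m[X15→φ3] = [0, 0, 0]
r8 m[X6→φ0] = [7, 17, 14]
r8 m[X6→φ2] = [6, 16, 13]
r8 m[X6→φ6] = [9, 17, 11]
r8 m[X3→φ2] = [5, 19, 15]
r8 m[X3→φ3] = [9, 22, 26]
r8 m[X3→φ4] = [8, 17, 21]
r8 m[X3→φ5] = [11, 20, 25]
fixed point reached at round 8
traceback from X8: (X8=0, X11=1, X15=1, X6=0, X3=0), score=11

assignment: (X8=0, X11=1, X15=1, X6=0, X3=0); score = 11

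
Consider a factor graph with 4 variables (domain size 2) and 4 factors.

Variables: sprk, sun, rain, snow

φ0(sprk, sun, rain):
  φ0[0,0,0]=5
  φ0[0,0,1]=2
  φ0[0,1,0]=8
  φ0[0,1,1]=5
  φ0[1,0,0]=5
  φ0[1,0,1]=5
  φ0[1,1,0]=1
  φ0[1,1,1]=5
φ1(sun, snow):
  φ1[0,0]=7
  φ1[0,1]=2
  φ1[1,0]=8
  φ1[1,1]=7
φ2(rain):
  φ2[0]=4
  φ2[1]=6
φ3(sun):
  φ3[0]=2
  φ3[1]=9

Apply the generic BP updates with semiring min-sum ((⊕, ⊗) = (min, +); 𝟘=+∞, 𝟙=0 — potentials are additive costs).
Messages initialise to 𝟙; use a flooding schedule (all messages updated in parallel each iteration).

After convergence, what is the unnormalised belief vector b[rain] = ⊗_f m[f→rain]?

b[rain] = [13, 12]

init: all messages = 𝟙 over 2 values
r1 m[φ0→sprk] = [2, 1]
r1 m[φ0→sun] = [2, 1]
r1 m[φ0→rain] = [1, 2]
r1 m[φ1→sun] = [2, 7]
r1 m[φ1→snow] = [7, 2]
r1 m[φ2→rain] = [4, 6]
r1 m[φ3→sun] = [2, 9]
r1 m[sprk→φ0] = [0, 0]
r1 m[sun→φ0] = [0, 0]
r1 m[sun→φ1] = [0, 0]
r1 m[sun→φ3] = [0, 0]
r1 m[rain→φ0] = [0, 0]
r1 m[rain→φ2] = [0, 0]
r1 m[snow→φ1] = [0, 0]
r2 m[φ0→sprk] = [2, 1]
r2 m[φ0→sun] = [2, 1]
r2 m[φ0→rain] = [1, 2]
r2 m[φ1→sun] = [2, 7]
r2 m[φ1→snow] = [7, 2]
r2 m[φ2→rain] = [4, 6]
r2 m[φ3→sun] = [2, 9]
r2 m[sprk→φ0] = [0, 0]
r2 m[sun→φ0] = [4, 16]
r2 m[sun→φ1] = [4, 10]
r2 m[sun→φ3] = [4, 8]
r2 m[rain→φ0] = [4, 6]
r2 m[rain→φ2] = [1, 2]
r2 m[snow→φ1] = [0, 0]
r3 m[φ0→sprk] = [12, 13]
r3 m[φ0→sun] = [8, 5]
r3 m[φ0→rain] = [9, 6]
r3 m[φ1→sun] = [2, 7]
r3 m[φ1→snow] = [11, 6]
r3 m[φ2→rain] = [4, 6]
r3 m[φ3→sun] = [2, 9]
r3 m[sprk→φ0] = [0, 0]
r3 m[sun→φ0] = [4, 16]
r3 m[sun→φ1] = [4, 10]
r3 m[sun→φ3] = [4, 8]
r3 m[rain→φ0] = [4, 6]
r3 m[rain→φ2] = [1, 2]
r3 m[snow→φ1] = [0, 0]
r4 m[φ0→sprk] = [12, 13]
r4 m[φ0→sun] = [8, 5]
r4 m[φ0→rain] = [9, 6]
r4 m[φ1→sun] = [2, 7]
r4 m[φ1→snow] = [11, 6]
r4 m[φ2→rain] = [4, 6]
r4 m[φ3→sun] = [2, 9]
r4 m[sprk→φ0] = [0, 0]
r4 m[sun→φ0] = [4, 16]
r4 m[sun→φ1] = [10, 14]
r4 m[sun→φ3] = [10, 12]
r4 m[rain→φ0] = [4, 6]
r4 m[rain→φ2] = [9, 6]
r4 m[snow→φ1] = [0, 0]
r5 m[φ0→sprk] = [12, 13]
r5 m[φ0→sun] = [8, 5]
r5 m[φ0→rain] = [9, 6]
r5 m[φ1→sun] = [2, 7]
r5 m[φ1→snow] = [17, 12]
r5 m[φ2→rain] = [4, 6]
r5 m[φ3→sun] = [2, 9]
r5 m[sprk→φ0] = [0, 0]
r5 m[sun→φ0] = [4, 16]
r5 m[sun→φ1] = [10, 14]
r5 m[sun→φ3] = [10, 12]
r5 m[rain→φ0] = [4, 6]
r5 m[rain→φ2] = [9, 6]
r5 m[snow→φ1] = [0, 0]
r6 m[φ0→sprk] = [12, 13]
r6 m[φ0→sun] = [8, 5]
r6 m[φ0→rain] = [9, 6]
r6 m[φ1→sun] = [2, 7]
r6 m[φ1→snow] = [17, 12]
r6 m[φ2→rain] = [4, 6]
r6 m[φ3→sun] = [2, 9]
r6 m[sprk→φ0] = [0, 0]
r6 m[sun→φ0] = [4, 16]
r6 m[sun→φ1] = [10, 14]
r6 m[sun→φ3] = [10, 12]
r6 m[rain→φ0] = [4, 6]
r6 m[rain→φ2] = [9, 6]
r6 m[snow→φ1] = [0, 0]
fixed point reached at round 6
b[rain] = ⊗ incoming = [13, 12]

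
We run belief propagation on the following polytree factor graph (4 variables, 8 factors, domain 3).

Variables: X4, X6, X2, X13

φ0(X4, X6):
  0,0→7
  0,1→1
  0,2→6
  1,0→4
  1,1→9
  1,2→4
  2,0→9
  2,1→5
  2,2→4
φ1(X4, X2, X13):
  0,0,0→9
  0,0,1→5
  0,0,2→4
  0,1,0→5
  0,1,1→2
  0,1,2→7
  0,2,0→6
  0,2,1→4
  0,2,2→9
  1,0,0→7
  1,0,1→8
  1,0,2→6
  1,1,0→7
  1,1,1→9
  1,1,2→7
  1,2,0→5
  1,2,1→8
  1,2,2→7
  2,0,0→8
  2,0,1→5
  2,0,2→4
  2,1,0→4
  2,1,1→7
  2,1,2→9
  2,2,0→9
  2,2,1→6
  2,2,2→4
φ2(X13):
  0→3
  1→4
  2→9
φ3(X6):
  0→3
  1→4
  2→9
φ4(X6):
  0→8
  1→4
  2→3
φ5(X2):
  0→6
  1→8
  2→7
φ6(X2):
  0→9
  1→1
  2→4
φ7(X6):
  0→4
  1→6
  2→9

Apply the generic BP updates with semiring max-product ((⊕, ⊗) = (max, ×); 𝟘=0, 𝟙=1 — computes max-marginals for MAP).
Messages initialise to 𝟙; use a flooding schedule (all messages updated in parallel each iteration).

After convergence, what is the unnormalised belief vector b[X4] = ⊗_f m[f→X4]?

init: all messages = 𝟙 over 3 values
r1 m[φ0→X4] = [7, 9, 9]
r1 m[φ0→X6] = [9, 9, 6]
r1 m[φ1→X4] = [9, 9, 9]
r1 m[φ1→X2] = [9, 9, 9]
r1 m[φ1→X13] = [9, 9, 9]
r1 m[φ2→X13] = [3, 4, 9]
r1 m[φ3→X6] = [3, 4, 9]
r1 m[φ4→X6] = [8, 4, 3]
r1 m[φ5→X2] = [6, 8, 7]
r1 m[φ6→X2] = [9, 1, 4]
r1 m[φ7→X6] = [4, 6, 9]
r1 m[X4→φ0] = [1, 1, 1]
r1 m[X4→φ1] = [1, 1, 1]
r1 m[X6→φ0] = [1, 1, 1]
r1 m[X6→φ3] = [1, 1, 1]
r1 m[X6→φ4] = [1, 1, 1]
r1 m[X6→φ7] = [1, 1, 1]
r1 m[X2→φ1] = [1, 1, 1]
r1 m[X2→φ5] = [1, 1, 1]
r1 m[X2→φ6] = [1, 1, 1]
r1 m[X13→φ1] = [1, 1, 1]
r1 m[X13→φ2] = [1, 1, 1]
r2 m[φ0→X4] = [7, 9, 9]
r2 m[φ0→X6] = [9, 9, 6]
r2 m[φ1→X4] = [9, 9, 9]
r2 m[φ1→X2] = [9, 9, 9]
r2 m[φ1→X13] = [9, 9, 9]
r2 m[φ2→X13] = [3, 4, 9]
r2 m[φ3→X6] = [3, 4, 9]
r2 m[φ4→X6] = [8, 4, 3]
r2 m[φ5→X2] = [6, 8, 7]
r2 m[φ6→X2] = [9, 1, 4]
r2 m[φ7→X6] = [4, 6, 9]
r2 m[X4→φ0] = [9, 9, 9]
r2 m[X4→φ1] = [7, 9, 9]
r2 m[X6→φ0] = [96, 96, 243]
r2 m[X6→φ3] = [288, 216, 162]
r2 m[X6→φ4] = [108, 216, 486]
r2 m[X6→φ7] = [216, 144, 162]
r2 m[X2→φ1] = [54, 8, 28]
r2 m[X2→φ5] = [81, 9, 36]
r2 m[X2→φ6] = [54, 72, 63]
r2 m[X13→φ1] = [3, 4, 9]
r2 m[X13→φ2] = [9, 9, 9]
r3 m[φ0→X4] = [1458, 972, 972]
r3 m[φ0→X6] = [81, 81, 54]
r3 m[φ1→X4] = [2268, 2916, 1944]
r3 m[φ1→X2] = [486, 729, 567]
r3 m[φ1→X13] = [3888, 3888, 2916]
r3 m[φ2→X13] = [3, 4, 9]
r3 m[φ3→X6] = [3, 4, 9]
r3 m[φ4→X6] = [8, 4, 3]
r3 m[φ5→X2] = [6, 8, 7]
r3 m[φ6→X2] = [9, 1, 4]
r3 m[φ7→X6] = [4, 6, 9]
r3 m[X4→φ0] = [9, 9, 9]
r3 m[X4→φ1] = [7, 9, 9]
r3 m[X6→φ0] = [96, 96, 243]
r3 m[X6→φ3] = [288, 216, 162]
r3 m[X6→φ4] = [108, 216, 486]
r3 m[X6→φ7] = [216, 144, 162]
r3 m[X2→φ1] = [54, 8, 28]
r3 m[X2→φ5] = [81, 9, 36]
r3 m[X2→φ6] = [54, 72, 63]
r3 m[X13→φ1] = [3, 4, 9]
r3 m[X13→φ2] = [9, 9, 9]
r4 m[φ0→X4] = [1458, 972, 972]
r4 m[φ0→X6] = [81, 81, 54]
r4 m[φ1→X4] = [2268, 2916, 1944]
r4 m[φ1→X2] = [486, 729, 567]
r4 m[φ1→X13] = [3888, 3888, 2916]
r4 m[φ2→X13] = [3, 4, 9]
r4 m[φ3→X6] = [3, 4, 9]
r4 m[φ4→X6] = [8, 4, 3]
r4 m[φ5→X2] = [6, 8, 7]
r4 m[φ6→X2] = [9, 1, 4]
r4 m[φ7→X6] = [4, 6, 9]
r4 m[X4→φ0] = [2268, 2916, 1944]
r4 m[X4→φ1] = [1458, 972, 972]
r4 m[X6→φ0] = [96, 96, 243]
r4 m[X6→φ3] = [2592, 1944, 1458]
r4 m[X6→φ4] = [972, 1944, 4374]
r4 m[X6→φ7] = [1944, 1296, 1458]
r4 m[X2→φ1] = [54, 8, 28]
r4 m[X2→φ5] = [4374, 729, 2268]
r4 m[X2→φ6] = [2916, 5832, 3969]
r4 m[X13→φ1] = [3, 4, 9]
r4 m[X13→φ2] = [3888, 3888, 2916]
r5 m[φ0→X4] = [1458, 972, 972]
r5 m[φ0→X6] = [17496, 26244, 13608]
r5 m[φ1→X4] = [2268, 2916, 1944]
r5 m[φ1→X2] = [52488, 91854, 118098]
r5 m[φ1→X13] = [708588, 419904, 367416]
r5 m[φ2→X13] = [3, 4, 9]
r5 m[φ3→X6] = [3, 4, 9]
r5 m[φ4→X6] = [8, 4, 3]
r5 m[φ5→X2] = [6, 8, 7]
r5 m[φ6→X2] = [9, 1, 4]
r5 m[φ7→X6] = [4, 6, 9]
r5 m[X4→φ0] = [2268, 2916, 1944]
r5 m[X4→φ1] = [1458, 972, 972]
r5 m[X6→φ0] = [96, 96, 243]
r5 m[X6→φ3] = [2592, 1944, 1458]
r5 m[X6→φ4] = [972, 1944, 4374]
r5 m[X6→φ7] = [1944, 1296, 1458]
r5 m[X2→φ1] = [54, 8, 28]
r5 m[X2→φ5] = [4374, 729, 2268]
r5 m[X2→φ6] = [2916, 5832, 3969]
r5 m[X13→φ1] = [3, 4, 9]
r5 m[X13→φ2] = [3888, 3888, 2916]
r6 m[φ0→X4] = [1458, 972, 972]
r6 m[φ0→X6] = [17496, 26244, 13608]
r6 m[φ1→X4] = [2268, 2916, 1944]
r6 m[φ1→X2] = [52488, 91854, 118098]
r6 m[φ1→X13] = [708588, 419904, 367416]
r6 m[φ2→X13] = [3, 4, 9]
r6 m[φ3→X6] = [3, 4, 9]
r6 m[φ4→X6] = [8, 4, 3]
r6 m[φ5→X2] = [6, 8, 7]
r6 m[φ6→X2] = [9, 1, 4]
r6 m[φ7→X6] = [4, 6, 9]
r6 m[X4→φ0] = [2268, 2916, 1944]
r6 m[X4→φ1] = [1458, 972, 972]
r6 m[X6→φ0] = [96, 96, 243]
r6 m[X6→φ3] = [559872, 629856, 367416]
r6 m[X6→φ4] = [209952, 629856, 1102248]
r6 m[X6→φ7] = [419904, 419904, 367416]
r6 m[X2→φ1] = [54, 8, 28]
r6 m[X2→φ5] = [472392, 91854, 472392]
r6 m[X2→φ6] = [314928, 734832, 826686]
r6 m[X13→φ1] = [3, 4, 9]
r6 m[X13→φ2] = [708588, 419904, 367416]
r7 m[φ0→X4] = [1458, 972, 972]
r7 m[φ0→X6] = [17496, 26244, 13608]
r7 m[φ1→X4] = [2268, 2916, 1944]
r7 m[φ1→X2] = [52488, 91854, 118098]
r7 m[φ1→X13] = [708588, 419904, 367416]
r7 m[φ2→X13] = [3, 4, 9]
r7 m[φ3→X6] = [3, 4, 9]
r7 m[φ4→X6] = [8, 4, 3]
r7 m[φ5→X2] = [6, 8, 7]
r7 m[φ6→X2] = [9, 1, 4]
r7 m[φ7→X6] = [4, 6, 9]
r7 m[X4→φ0] = [2268, 2916, 1944]
r7 m[X4→φ1] = [1458, 972, 972]
r7 m[X6→φ0] = [96, 96, 243]
r7 m[X6→φ3] = [559872, 629856, 367416]
r7 m[X6→φ4] = [209952, 629856, 1102248]
r7 m[X6→φ7] = [419904, 419904, 367416]
r7 m[X2→φ1] = [54, 8, 28]
r7 m[X2→φ5] = [472392, 91854, 472392]
r7 m[X2→φ6] = [314928, 734832, 826686]
r7 m[X13→φ1] = [3, 4, 9]
r7 m[X13→φ2] = [708588, 419904, 367416]
fixed point reached at round 7
b[X4] = ⊗ incoming = [3306744, 2834352, 1889568]

b[X4] = [3306744, 2834352, 1889568]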